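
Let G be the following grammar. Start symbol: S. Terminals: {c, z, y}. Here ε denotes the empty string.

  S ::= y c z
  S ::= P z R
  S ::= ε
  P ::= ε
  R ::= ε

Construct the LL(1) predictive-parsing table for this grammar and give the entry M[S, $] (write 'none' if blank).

FIRST(P) = {ε}
FIRST(R) = {ε}
FIRST(S) = {ε, y, z}  (via P z R)
FOLLOW(S) includes $ since S is the start symbol.
FOLLOW(S): S appears on no right-hand side. Thus FOLLOW(S) = {$}.
For S ::= y c z: FIRST(y c z) = {y}, so it goes in M[S, t] for t ∈ {y}.
For S ::= P z R: FIRST(P z R) = {z}, so it goes in M[S, t] for t ∈ {z}.
For S ::= ε: FIRST(ε) = {ε}, so it goes in M[S, t] for t ∈ {}; since ε ∈ FIRST, also for every t ∈ FOLLOW(S) = {$}.

S ::= ε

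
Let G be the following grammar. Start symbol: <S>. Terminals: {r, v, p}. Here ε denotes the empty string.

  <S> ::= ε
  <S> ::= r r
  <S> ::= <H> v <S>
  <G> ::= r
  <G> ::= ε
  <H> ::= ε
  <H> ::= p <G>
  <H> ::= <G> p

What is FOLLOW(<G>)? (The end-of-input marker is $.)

FIRST(<G>) = {ε, r}
FIRST(<H>) = {ε, p, r}  (via <G> p)
FIRST(<S>) = {ε, p, r, v}  (via <H> v <S>)
FOLLOW(<S>) includes $ since <S> is the start symbol.
FOLLOW(<S>): in <S>::=<H> v <S>, the suffix after <S> is empty (adds nothing new). Thus FOLLOW(<S>) = {$}.
FOLLOW(<H>): in <S>::=<H> v <S>, <H> is followed by v <S> with FIRST {v}. Thus FOLLOW(<H>) = {v}.
FOLLOW(<G>): in <H>::=p <G>, the suffix after <G> is empty, so FOLLOW(<G>) ⊇ FOLLOW(<H>) = {v}; in <H>::=<G> p, <G> is followed by p with FIRST {p}. Thus FOLLOW(<G>) = {p, v}.

{p, v}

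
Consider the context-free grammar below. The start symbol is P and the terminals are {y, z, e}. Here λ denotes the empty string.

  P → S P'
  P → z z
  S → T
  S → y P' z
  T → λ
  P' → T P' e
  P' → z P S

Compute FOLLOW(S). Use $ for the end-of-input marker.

FIRST(T): from T→λ we get {λ}. So FIRST(T) = {λ}.
FIRST(S): from S→T we get {λ}; from S→y P' z we get {y}. So FIRST(S) = {λ, y}.
FIRST(P'): from P'→T P' e we get {z}; from P'→z P S we get {z}. So FIRST(P') = {z}.
FIRST(P): from P→S P' we get {y, z}; from P→z z we get {z}. So FIRST(P) = {y, z}.
FOLLOW(P) includes $ since P is the start symbol.
FOLLOW(P): in P'→z P S, P is followed by S with FIRST {λ, y}; in P'→z P S, the suffix after P is nullable, so FOLLOW(P) ⊇ FOLLOW(P') = {$, e, y, z}. Thus FOLLOW(P) = {$, e, y, z}.
FOLLOW(P'): in P→S P', the suffix after P' is empty, so FOLLOW(P') ⊇ FOLLOW(P) = {$, e, y, z}; in S→y P' z, P' is followed by z with FIRST {z}; in P'→T P' e, P' is followed by e with FIRST {e}. Thus FOLLOW(P') = {$, e, y, z}.
FOLLOW(S): in P→S P', S is followed by P' with FIRST {z}; in P'→z P S, the suffix after S is empty, so FOLLOW(S) ⊇ FOLLOW(P') = {$, e, y, z}. Thus FOLLOW(S) = {$, e, y, z}.
FOLLOW(T): in S→T, the suffix after T is empty, so FOLLOW(T) ⊇ FOLLOW(S) = {$, e, y, z}; in P'→T P' e, T is followed by P' e with FIRST {z}. Thus FOLLOW(T) = {$, e, y, z}.

{$, e, y, z}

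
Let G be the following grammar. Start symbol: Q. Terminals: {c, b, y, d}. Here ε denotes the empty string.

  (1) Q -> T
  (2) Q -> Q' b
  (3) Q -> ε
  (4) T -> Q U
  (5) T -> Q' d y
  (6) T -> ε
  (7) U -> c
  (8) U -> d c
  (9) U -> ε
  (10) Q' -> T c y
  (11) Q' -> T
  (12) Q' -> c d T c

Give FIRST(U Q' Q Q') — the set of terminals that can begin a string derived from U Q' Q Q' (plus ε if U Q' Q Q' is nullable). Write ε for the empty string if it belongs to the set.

FIRST(U) = {ε, c, d}
FIRST(Q) = {ε, b, c, d}  (via T, Q' b)
FIRST(T) = {ε, b, c, d}  (via Q U, Q' d y)
FIRST(Q') = {ε, b, c, d}  (via T c y, T)
FIRST(U Q' Q Q'): take FIRST of each symbol in turn, carrying on past any symbol whose FIRST contains ε; result {ε, b, c, d}.

{ε, b, c, d}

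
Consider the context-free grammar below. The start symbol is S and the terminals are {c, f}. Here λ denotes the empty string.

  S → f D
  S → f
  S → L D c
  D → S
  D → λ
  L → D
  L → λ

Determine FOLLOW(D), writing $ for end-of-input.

FIRST(S) = {c, f}  (via L D c)
FIRST(D) = {λ, c, f}  (via S)
FIRST(L) = {λ, c, f}  (via D)
FOLLOW(S) includes $ since S is the start symbol.
FOLLOW(L): in S→L D c, L is followed by D c with FIRST {c, f}. Thus FOLLOW(L) = {c, f}.
FOLLOW(S): in D→S, the suffix after S is empty, so FOLLOW(S) ⊇ FOLLOW(D) = {$, c, f}. Thus FOLLOW(S) = {$, c, f}.
FOLLOW(D): in S→f D, the suffix after D is empty, so FOLLOW(D) ⊇ FOLLOW(S) = {$, c, f}; in S→L D c, D is followed by c with FIRST {c}; in L→D, the suffix after D is empty, so FOLLOW(D) ⊇ FOLLOW(L) = {c, f}. Thus FOLLOW(D) = {$, c, f}.

{$, c, f}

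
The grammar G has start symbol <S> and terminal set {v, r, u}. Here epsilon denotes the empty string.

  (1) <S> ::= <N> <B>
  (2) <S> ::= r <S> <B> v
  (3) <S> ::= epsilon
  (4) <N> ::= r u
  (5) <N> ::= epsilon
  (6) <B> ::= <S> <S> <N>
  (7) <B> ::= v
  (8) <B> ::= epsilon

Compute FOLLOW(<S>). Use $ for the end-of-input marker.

{$, r, v}

FIRST(<N>): from <N>::=r u we get {r}; from <N>::=epsilon we get {epsilon}. So FIRST(<N>) = {epsilon, r}.
FIRST(<S>): from <S>::=<N> <B> we get {epsilon, r, v}; from <S>::=r <S> <B> v we get {r}; from <S>::=epsilon we get {epsilon}. So FIRST(<S>) = {epsilon, r, v}.
FIRST(<B>): from <B>::=<S> <S> <N> we get {epsilon, r, v}; from <B>::=v we get {v}; from <B>::=epsilon we get {epsilon}. So FIRST(<B>) = {epsilon, r, v}.
FOLLOW(<S>) includes $ since <S> is the start symbol.
FOLLOW(<S>): in <S>::=r <S> <B> v, <S> is followed by <B> v with FIRST {r, v}; in <B>::=<S> <S> <N> (occurrence 1), <S> is followed by <S> <N> with FIRST {epsilon, r, v}; in <B>::=<S> <S> <N> (occurrence 1), the suffix after <S> is nullable, so FOLLOW(<S>) ⊇ FOLLOW(<B>) = {$, r, v}; in <B>::=<S> <S> <N> (occurrence 2), <S> is followed by <N> with FIRST {epsilon, r}; in <B>::=<S> <S> <N> (occurrence 2), the suffix after <S> is nullable, so FOLLOW(<S>) ⊇ FOLLOW(<B>) = {$, r, v}. Thus FOLLOW(<S>) = {$, r, v}.
FOLLOW(<B>): in <S>::=<N> <B>, the suffix after <B> is empty, so FOLLOW(<B>) ⊇ FOLLOW(<S>) = {$, r, v}; in <S>::=r <S> <B> v, <B> is followed by v with FIRST {v}. Thus FOLLOW(<B>) = {$, r, v}.
FOLLOW(<N>): in <S>::=<N> <B>, <N> is followed by <B> with FIRST {epsilon, r, v}; in <S>::=<N> <B>, the suffix after <N> is nullable, so FOLLOW(<N>) ⊇ FOLLOW(<S>) = {$, r, v}; in <B>::=<S> <S> <N>, the suffix after <N> is empty, so FOLLOW(<N>) ⊇ FOLLOW(<B>) = {$, r, v}. Thus FOLLOW(<N>) = {$, r, v}.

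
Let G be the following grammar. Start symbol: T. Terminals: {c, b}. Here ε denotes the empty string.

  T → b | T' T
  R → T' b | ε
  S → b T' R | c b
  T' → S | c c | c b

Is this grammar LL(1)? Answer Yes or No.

FIRST(T) = {b, c}
FIRST(R) = {ε, b, c}
FIRST(S) = {b, c}
FIRST(T') = {b, c}
FOLLOW(T) = {$}
FOLLOW(R) = {b, c}
FOLLOW(S) = {b, c}
FOLLOW(T') = {b, c}
Cell M[R, b] receives both R → T' b and R → ε — the grammar is not LL(1).

No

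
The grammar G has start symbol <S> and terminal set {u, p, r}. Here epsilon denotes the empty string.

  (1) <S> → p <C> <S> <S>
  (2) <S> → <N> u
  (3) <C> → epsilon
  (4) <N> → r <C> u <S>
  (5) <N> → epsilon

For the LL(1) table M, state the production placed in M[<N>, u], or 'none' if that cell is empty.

FIRST(<C>): from <C>→epsilon we get {epsilon}. So FIRST(<C>) = {epsilon}.
FIRST(<N>): from <N>→r <C> u <S> we get {r}; from <N>→epsilon we get {epsilon}. So FIRST(<N>) = {epsilon, r}.
FIRST(<S>): from <S>→p <C> <S> <S> we get {p}; from <S>→<N> u we get {r, u}. So FIRST(<S>) = {p, r, u}.
FOLLOW(<S>) includes $ since <S> is the start symbol.
FOLLOW(<N>): in <S>→<N> u, <N> is followed by u with FIRST {u}. Thus FOLLOW(<N>) = {u}.
For <N> → r <C> u <S>: FIRST(r <C> u <S>) = {r}, so it goes in M[<N>, t] for t ∈ {r}.
For <N> → epsilon: FIRST(epsilon) = {epsilon}, so it goes in M[<N>, t] for t ∈ {}; since epsilon ∈ FIRST, also for every t ∈ FOLLOW(<N>) = {u}.

<N> → epsilon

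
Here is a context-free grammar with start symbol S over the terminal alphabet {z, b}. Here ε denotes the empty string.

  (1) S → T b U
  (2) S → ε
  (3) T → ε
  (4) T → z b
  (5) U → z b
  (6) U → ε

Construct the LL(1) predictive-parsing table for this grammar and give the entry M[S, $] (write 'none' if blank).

FIRST(T) = {ε, z}
FIRST(U) = {ε, z}
FIRST(S) = {ε, b, z}  (via T b U)
FOLLOW(S) includes $ since S is the start symbol.
FOLLOW(S): S appears on no right-hand side. Thus FOLLOW(S) = {$}.
For S → T b U: FIRST(T b U) = {b, z}, so it goes in M[S, t] for t ∈ {b, z}.
For S → ε: FIRST(ε) = {ε}, so it goes in M[S, t] for t ∈ {}; since ε ∈ FIRST, also for every t ∈ FOLLOW(S) = {$}.

S → ε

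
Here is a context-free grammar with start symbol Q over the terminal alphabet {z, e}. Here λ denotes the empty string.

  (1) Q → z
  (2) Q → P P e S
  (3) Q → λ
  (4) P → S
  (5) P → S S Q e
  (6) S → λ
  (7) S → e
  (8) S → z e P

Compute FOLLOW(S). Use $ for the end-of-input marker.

{$, e, z}

FIRST(S) = {λ, e, z}
FIRST(Q) = {λ, e, z}  (via P P e S)
FIRST(P) = {λ, e, z}  (via S, S S Q e)
FOLLOW(Q) includes $ since Q is the start symbol.
FOLLOW(Q): in P→S S Q e, Q is followed by e with FIRST {e}. Thus FOLLOW(Q) = {$, e}.
FOLLOW(P): in Q→P P e S (occurrence 1), P is followed by P e S with FIRST {e, z}; in Q→P P e S (occurrence 2), P is followed by e S with FIRST {e}; in S→z e P, the suffix after P is empty, so FOLLOW(P) ⊇ FOLLOW(S) = {$, e, z}. Thus FOLLOW(P) = {$, e, z}.
FOLLOW(S): in Q→P P e S, the suffix after S is empty, so FOLLOW(S) ⊇ FOLLOW(Q) = {$, e}; in P→S, the suffix after S is empty, so FOLLOW(S) ⊇ FOLLOW(P) = {$, e, z}; in P→S S Q e (occurrence 1), S is followed by S Q e with FIRST {e, z}; in P→S S Q e (occurrence 2), S is followed by Q e with FIRST {e, z}. Thus FOLLOW(S) = {$, e, z}.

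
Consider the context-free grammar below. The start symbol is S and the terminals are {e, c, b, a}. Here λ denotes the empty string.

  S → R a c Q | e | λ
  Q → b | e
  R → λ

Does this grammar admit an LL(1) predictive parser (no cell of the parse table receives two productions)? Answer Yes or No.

FIRST(S) = {λ, a, e}
FIRST(Q) = {b, e}
FIRST(R) = {λ}
FOLLOW(S) = {$}
FOLLOW(Q) = {$}
FOLLOW(R) = {a}
Each cell of M receives at most one production.

Yes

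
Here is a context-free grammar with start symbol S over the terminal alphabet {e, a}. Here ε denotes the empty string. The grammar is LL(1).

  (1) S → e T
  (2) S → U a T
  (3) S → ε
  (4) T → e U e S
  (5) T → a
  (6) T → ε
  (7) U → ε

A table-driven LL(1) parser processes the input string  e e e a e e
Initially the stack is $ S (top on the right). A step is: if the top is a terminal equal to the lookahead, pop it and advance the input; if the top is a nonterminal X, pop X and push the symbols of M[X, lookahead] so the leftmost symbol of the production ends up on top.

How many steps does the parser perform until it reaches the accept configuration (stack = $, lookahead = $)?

14

step 1: stack=$ S  input=e e e a e e $  — expand S → e T
step 2: stack=$ T e  input=e e e a e e $  — match e
step 3: stack=$ T  input=e e a e e $  — expand T → e U e S
step 4: stack=$ S e U e  input=e e a e e $  — match e
step 5: stack=$ S e U  input=e a e e $  — expand U → ε
step 6: stack=$ S e  input=e a e e $  — match e
step 7: stack=$ S  input=a e e $  — expand S → U a T
step 8: stack=$ T a U  input=a e e $  — expand U → ε
step 9: stack=$ T a  input=a e e $  — match a
step 10: stack=$ T  input=e e $  — expand T → e U e S
step 11: stack=$ S e U e  input=e e $  — match e
step 12: stack=$ S e U  input=e $  — expand U → ε
step 13: stack=$ S e  input=e $  — match e
step 14: stack=$ S  input=$  — expand S → ε
Accept reached after 14 steps.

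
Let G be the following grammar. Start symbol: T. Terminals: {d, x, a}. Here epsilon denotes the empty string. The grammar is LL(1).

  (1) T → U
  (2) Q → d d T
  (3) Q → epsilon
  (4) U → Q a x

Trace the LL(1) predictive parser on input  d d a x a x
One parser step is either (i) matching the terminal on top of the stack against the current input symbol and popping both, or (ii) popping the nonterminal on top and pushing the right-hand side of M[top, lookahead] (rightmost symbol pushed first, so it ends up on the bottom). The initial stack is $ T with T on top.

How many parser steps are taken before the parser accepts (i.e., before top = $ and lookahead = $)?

      Stack        Input          Action
   1  $ T          d d a x a x $  expand T → U
   2  $ U          d d a x a x $  expand U → Q a x
   3  $ x a Q      d d a x a x $  expand Q → d d T
   4  $ x a T d d  d d a x a x $  match d
   5  $ x a T d    d a x a x $    match d
   6  $ x a T      a x a x $      expand T → U
   7  $ x a U      a x a x $      expand U → Q a x
   8  $ x a x a Q  a x a x $      expand Q → epsilon
   9  $ x a x a    a x a x $      match a
  10  $ x a x      x a x $        match x
  11  $ x a        a x $          match a
  12  $ x          x $            match x
Accept reached after 12 steps.

12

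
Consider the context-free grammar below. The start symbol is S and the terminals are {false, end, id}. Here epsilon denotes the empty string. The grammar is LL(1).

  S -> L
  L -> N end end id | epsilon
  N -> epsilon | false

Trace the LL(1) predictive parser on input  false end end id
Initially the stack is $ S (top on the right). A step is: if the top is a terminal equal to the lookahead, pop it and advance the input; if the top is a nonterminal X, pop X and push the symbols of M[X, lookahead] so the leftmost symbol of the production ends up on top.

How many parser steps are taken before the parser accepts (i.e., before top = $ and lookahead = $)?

step 1: stack=$ S  input=false end end id $  — expand S -> L
step 2: stack=$ L  input=false end end id $  — expand L -> N end end id
step 3: stack=$ id end end N  input=false end end id $  — expand N -> false
step 4: stack=$ id end end false  input=false end end id $  — match false
step 5: stack=$ id end end  input=end end id $  — match end
step 6: stack=$ id end  input=end id $  — match end
step 7: stack=$ id  input=id $  — match id
Accept reached after 7 steps.

7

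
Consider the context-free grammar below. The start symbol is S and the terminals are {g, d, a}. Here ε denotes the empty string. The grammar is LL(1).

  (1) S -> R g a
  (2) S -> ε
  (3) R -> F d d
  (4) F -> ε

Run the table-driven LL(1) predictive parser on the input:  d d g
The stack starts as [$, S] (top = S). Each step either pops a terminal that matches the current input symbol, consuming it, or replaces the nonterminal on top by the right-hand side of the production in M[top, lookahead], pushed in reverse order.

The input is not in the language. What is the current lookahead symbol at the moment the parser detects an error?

$

     Stack        Input    Action
  1  $ S          d d g $  expand S -> R g a
  2  $ a g R      d d g $  expand R -> F d d
  3  $ a g d d F  d d g $  expand F -> ε
  4  $ a g d d    d d g $  match d
  5  $ a g d      d g $    match d
  6  $ a g        g $      match g
  7  $ a          $        error: top is terminal a but lookahead is $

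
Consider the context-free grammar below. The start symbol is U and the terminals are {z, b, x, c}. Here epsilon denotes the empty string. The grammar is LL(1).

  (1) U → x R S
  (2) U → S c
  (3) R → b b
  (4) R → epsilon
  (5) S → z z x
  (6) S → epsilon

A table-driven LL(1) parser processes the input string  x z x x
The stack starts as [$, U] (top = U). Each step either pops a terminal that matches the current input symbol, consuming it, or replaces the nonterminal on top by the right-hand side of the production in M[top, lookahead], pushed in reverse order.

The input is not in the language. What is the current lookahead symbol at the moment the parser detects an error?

     Stack    Input      Action
  1  $ U      x z x x $  expand U → x R S
  2  $ S R x  x z x x $  match x
  3  $ S R    z x x $    expand R → epsilon
  4  $ S      z x x $    expand S → z z x
  5  $ x z z  z x x $    match z
  6  $ x z    x x $      error: top is terminal z but lookahead is x

x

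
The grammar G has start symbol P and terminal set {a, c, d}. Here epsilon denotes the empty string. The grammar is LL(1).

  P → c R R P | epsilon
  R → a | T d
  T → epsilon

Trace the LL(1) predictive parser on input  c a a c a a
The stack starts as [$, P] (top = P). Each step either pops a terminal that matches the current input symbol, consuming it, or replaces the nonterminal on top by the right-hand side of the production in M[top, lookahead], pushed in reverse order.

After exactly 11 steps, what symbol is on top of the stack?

a

      Stack      Input          Action
   1  $ P        c a a c a a $  expand P → c R R P
   2  $ P R R c  c a a c a a $  match c
   3  $ P R R    a a c a a $    expand R → a
   4  $ P R a    a a c a a $    match a
   5  $ P R      a c a a $      expand R → a
   6  $ P a      a c a a $      match a
   7  $ P        c a a $        expand P → c R R P
   8  $ P R R c  c a a $        match c
   9  $ P R R    a a $          expand R → a
  10  $ P R a    a a $          match a
  11  $ P R      a $            expand R → a
Stack after step 11: $ P a (top = a).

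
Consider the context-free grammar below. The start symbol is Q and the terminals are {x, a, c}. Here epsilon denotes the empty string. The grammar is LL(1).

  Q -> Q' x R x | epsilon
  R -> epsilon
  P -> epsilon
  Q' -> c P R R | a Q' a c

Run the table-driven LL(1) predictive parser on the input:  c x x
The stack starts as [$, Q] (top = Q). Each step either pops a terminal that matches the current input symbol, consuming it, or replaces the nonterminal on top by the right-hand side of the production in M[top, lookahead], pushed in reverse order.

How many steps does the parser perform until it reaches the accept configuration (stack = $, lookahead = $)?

     Stack            Input    Action
  1  $ Q              c x x $  expand Q -> Q' x R x
  2  $ x R x Q'       c x x $  expand Q' -> c P R R
  3  $ x R x R R P c  c x x $  match c
  4  $ x R x R R P    x x $    expand P -> epsilon
  5  $ x R x R R      x x $    expand R -> epsilon
  6  $ x R x R        x x $    expand R -> epsilon
  7  $ x R x          x x $    match x
  8  $ x R            x $      expand R -> epsilon
  9  $ x              x $      match x
Accept reached after 9 steps.

9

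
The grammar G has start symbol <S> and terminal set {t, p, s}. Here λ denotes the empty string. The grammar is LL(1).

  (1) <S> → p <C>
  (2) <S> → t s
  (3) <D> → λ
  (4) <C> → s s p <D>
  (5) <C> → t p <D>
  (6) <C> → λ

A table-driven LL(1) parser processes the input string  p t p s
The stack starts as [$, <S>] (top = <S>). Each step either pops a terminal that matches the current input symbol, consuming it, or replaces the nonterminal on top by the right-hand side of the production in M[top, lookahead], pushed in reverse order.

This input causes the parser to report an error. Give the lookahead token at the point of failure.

s

     Stack      Input      Action
  1  $ <S>      p t p s $  expand <S> → p <C>
  2  $ <C> p    p t p s $  match p
  3  $ <C>      t p s $    expand <C> → t p <D>
  4  $ <D> p t  t p s $    match t
  5  $ <D> p    p s $      match p
  6  $ <D>      s $        error: M[<D>, s] is empty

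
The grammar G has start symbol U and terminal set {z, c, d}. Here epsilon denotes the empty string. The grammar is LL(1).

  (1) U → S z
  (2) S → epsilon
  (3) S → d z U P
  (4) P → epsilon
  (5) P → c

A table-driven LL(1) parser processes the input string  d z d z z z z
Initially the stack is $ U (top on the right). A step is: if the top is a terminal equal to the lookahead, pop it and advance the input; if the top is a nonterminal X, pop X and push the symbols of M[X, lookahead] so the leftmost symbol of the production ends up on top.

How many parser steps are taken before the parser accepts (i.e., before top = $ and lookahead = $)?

15

step 1: stack=$ U  input=d z d z z z z $  — expand U → S z
step 2: stack=$ z S  input=d z d z z z z $  — expand S → d z U P
step 3: stack=$ z P U z d  input=d z d z z z z $  — match d
step 4: stack=$ z P U z  input=z d z z z z $  — match z
step 5: stack=$ z P U  input=d z z z z $  — expand U → S z
step 6: stack=$ z P z S  input=d z z z z $  — expand S → d z U P
step 7: stack=$ z P z P U z d  input=d z z z z $  — match d
step 8: stack=$ z P z P U z  input=z z z z $  — match z
step 9: stack=$ z P z P U  input=z z z $  — expand U → S z
step 10: stack=$ z P z P z S  input=z z z $  — expand S → epsilon
step 11: stack=$ z P z P z  input=z z z $  — match z
step 12: stack=$ z P z P  input=z z $  — expand P → epsilon
step 13: stack=$ z P z  input=z z $  — match z
step 14: stack=$ z P  input=z $  — expand P → epsilon
step 15: stack=$ z  input=z $  — match z
Accept reached after 15 steps.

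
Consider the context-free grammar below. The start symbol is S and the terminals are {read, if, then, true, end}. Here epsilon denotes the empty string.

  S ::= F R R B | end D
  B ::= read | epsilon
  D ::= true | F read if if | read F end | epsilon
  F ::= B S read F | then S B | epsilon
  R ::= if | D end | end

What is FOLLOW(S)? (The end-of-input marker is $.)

{$, end, if, read, then, true}

FIRST(B): from B::=read we get {read}; from B::=epsilon we get {epsilon}. So FIRST(B) = {epsilon, read}.
FIRST(S): from S::=F R R B we get {end, if, read, then, true}; from S::=end D we get {end}. So FIRST(S) = {end, if, read, then, true}.
FIRST(F): from F::=B S read F we get {end, if, read, then, true}; from F::=then S B we get {then}; from F::=epsilon we get {epsilon}. So FIRST(F) = {epsilon, end, if, read, then, true}.
FIRST(D): from D::=true we get {true}; from D::=F read if if we get {end, if, read, then, true}; from D::=read F end we get {read}; from D::=epsilon we get {epsilon}. So FIRST(D) = {epsilon, end, if, read, then, true}.
FIRST(R): from R::=if we get {if}; from R::=D end we get {end, if, read, then, true}; from R::=end we get {end}. So FIRST(R) = {end, if, read, then, true}.
FOLLOW(S) includes $ since S is the start symbol.
FOLLOW(F): in S::=F R R B, F is followed by R R B with FIRST {end, if, read, then, true}; in D::=F read if if, F is followed by read if if with FIRST {read}; in D::=read F end, F is followed by end with FIRST {end}; in F::=B S read F, the suffix after F is empty (adds nothing new). Thus FOLLOW(F) = {end, if, read, then, true}.
FOLLOW(S): in F::=B S read F, S is followed by read F with FIRST {read}; in F::=then S B, S is followed by B with FIRST {epsilon, read}; in F::=then S B, the suffix after S is nullable, so FOLLOW(S) ⊇ FOLLOW(F) = {end, if, read, then, true}. Thus FOLLOW(S) = {$, end, if, read, then, true}.
FOLLOW(B): in S::=F R R B, the suffix after B is empty, so FOLLOW(B) ⊇ FOLLOW(S) = {$, end, if, read, then, true}; in F::=B S read F, B is followed by S read F with FIRST {end, if, read, then, true}; in F::=then S B, the suffix after B is empty, so FOLLOW(B) ⊇ FOLLOW(F) = {end, if, read, then, true}. Thus FOLLOW(B) = {$, end, if, read, then, true}.
FOLLOW(D): in S::=end D, the suffix after D is empty, so FOLLOW(D) ⊇ FOLLOW(S) = {$, end, if, read, then, true}; in R::=D end, D is followed by end with FIRST {end}. Thus FOLLOW(D) = {$, end, if, read, then, true}.
FOLLOW(R): in S::=F R R B (occurrence 1), R is followed by R B with FIRST {end, if, read, then, true}; in S::=F R R B (occurrence 2), R is followed by B with FIRST {epsilon, read}; in S::=F R R B (occurrence 2), the suffix after R is nullable, so FOLLOW(R) ⊇ FOLLOW(S) = {$, end, if, read, then, true}. Thus FOLLOW(R) = {$, end, if, read, then, true}.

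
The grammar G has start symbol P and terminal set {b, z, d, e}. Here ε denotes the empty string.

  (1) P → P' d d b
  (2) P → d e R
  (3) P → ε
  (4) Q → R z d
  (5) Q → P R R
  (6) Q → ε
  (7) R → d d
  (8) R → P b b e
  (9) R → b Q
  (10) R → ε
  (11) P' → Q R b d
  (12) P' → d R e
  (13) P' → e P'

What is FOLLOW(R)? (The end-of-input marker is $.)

FIRST(P): from P→P' d d b we get {b, d, e, z}; from P→d e R we get {d}; from P→ε we get {ε}. So FIRST(P) = {ε, b, d, e, z}.
FIRST(R): from R→d d we get {d}; from R→P b b e we get {b, d, e, z}; from R→b Q we get {b}; from R→ε we get {ε}. So FIRST(R) = {ε, b, d, e, z}.
FIRST(Q): from Q→R z d we get {b, d, e, z}; from Q→P R R we get {ε, b, d, e, z}; from Q→ε we get {ε}. So FIRST(Q) = {ε, b, d, e, z}.
FIRST(P'): from P'→Q R b d we get {b, d, e, z}; from P'→d R e we get {d}; from P'→e P' we get {e}. So FIRST(P') = {b, d, e, z}.
FOLLOW(P) includes $ since P is the start symbol.
FOLLOW(P'): in P→P' d d b, P' is followed by d d b with FIRST {d}; in P'→e P', the suffix after P' is empty (adds nothing new). Thus FOLLOW(P') = {d}.
FOLLOW(P): in Q→P R R, P is followed by R R with FIRST {ε, b, d, e, z}; in Q→P R R, the suffix after P is nullable, so FOLLOW(P) ⊇ FOLLOW(Q) = {$, b, d, e, z}; in R→P b b e, P is followed by b b e with FIRST {b}. Thus FOLLOW(P) = {$, b, d, e, z}.
FOLLOW(Q): in R→b Q, the suffix after Q is empty, so FOLLOW(Q) ⊇ FOLLOW(R) = {$, b, d, e, z}; in P'→Q R b d, Q is followed by R b d with FIRST {b, d, e, z}. Thus FOLLOW(Q) = {$, b, d, e, z}.
FOLLOW(R): in P→d e R, the suffix after R is empty, so FOLLOW(R) ⊇ FOLLOW(P) = {$, b, d, e, z}; in Q→R z d, R is followed by z d with FIRST {z}; in Q→P R R (occurrence 1), R is followed by R with FIRST {ε, b, d, e, z}; in Q→P R R (occurrence 1), the suffix after R is nullable, so FOLLOW(R) ⊇ FOLLOW(Q) = {$, b, d, e, z}; in Q→P R R (occurrence 2), the suffix after R is empty, so FOLLOW(R) ⊇ FOLLOW(Q) = {$, b, d, e, z}; in P'→Q R b d, R is followed by b d with FIRST {b}; in P'→d R e, R is followed by e with FIRST {e}. Thus FOLLOW(R) = {$, b, d, e, z}.

{$, b, d, e, z}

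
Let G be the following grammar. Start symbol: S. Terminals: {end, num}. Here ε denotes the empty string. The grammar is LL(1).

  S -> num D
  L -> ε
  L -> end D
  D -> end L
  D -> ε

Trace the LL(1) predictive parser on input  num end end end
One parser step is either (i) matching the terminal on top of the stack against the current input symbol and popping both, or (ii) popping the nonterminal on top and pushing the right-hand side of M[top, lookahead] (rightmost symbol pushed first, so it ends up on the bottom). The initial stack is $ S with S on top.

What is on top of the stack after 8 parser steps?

step 1: stack=$ S  input=num end end end $  — expand S -> num D
step 2: stack=$ D num  input=num end end end $  — match num
step 3: stack=$ D  input=end end end $  — expand D -> end L
step 4: stack=$ L end  input=end end end $  — match end
step 5: stack=$ L  input=end end $  — expand L -> end D
step 6: stack=$ D end  input=end end $  — match end
step 7: stack=$ D  input=end $  — expand D -> end L
step 8: stack=$ L end  input=end $  — match end
Stack after step 8: $ L (top = L).

L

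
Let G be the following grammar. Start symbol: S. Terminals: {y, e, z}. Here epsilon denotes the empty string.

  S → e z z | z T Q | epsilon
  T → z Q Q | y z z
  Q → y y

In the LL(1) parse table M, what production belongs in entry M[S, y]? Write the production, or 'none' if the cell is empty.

none

FIRST(S) = {epsilon, e, z}
FIRST(T) = {y, z}
FIRST(Q) = {y}
FOLLOW(S) includes $ since S is the start symbol.
FOLLOW(S): S appears on no right-hand side. Thus FOLLOW(S) = {$}.
For S → e z z: FIRST(e z z) = {e}, so it goes in M[S, t] for t ∈ {e}.
For S → z T Q: FIRST(z T Q) = {z}, so it goes in M[S, t] for t ∈ {z}.
For S → epsilon: FIRST(epsilon) = {epsilon}, so it goes in M[S, t] for t ∈ {}; since epsilon ∈ FIRST, also for every t ∈ FOLLOW(S) = {$}.
None of these place a production in M[S, y].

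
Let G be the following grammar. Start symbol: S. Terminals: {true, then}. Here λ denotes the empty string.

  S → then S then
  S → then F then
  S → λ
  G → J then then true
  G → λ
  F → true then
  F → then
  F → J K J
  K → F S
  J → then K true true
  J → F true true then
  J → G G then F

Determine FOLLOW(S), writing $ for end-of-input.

{$, then, true}

FIRST(S): from S→then S then we get {then}; from S→then F then we get {then}; from S→λ we get {λ}. So FIRST(S) = {λ, then}.
FIRST(G): from G→J then then true we get {then, true}; from G→λ we get {λ}. So FIRST(G) = {λ, then, true}.
FIRST(F): from F→true then we get {true}; from F→then we get {then}; from F→J K J we get {then, true}. So FIRST(F) = {then, true}.
FIRST(K): from K→F S we get {then, true}. So FIRST(K) = {then, true}.
FIRST(J): from J→then K true true we get {then}; from J→F true true then we get {then, true}; from J→G G then F we get {then, true}. So FIRST(J) = {then, true}.
FOLLOW(S) includes $ since S is the start symbol.
FOLLOW(G): in J→G G then F (occurrence 1), G is followed by G then F with FIRST {then, true}; in J→G G then F (occurrence 2), G is followed by then F with FIRST {then}. Thus FOLLOW(G) = {then, true}.
FOLLOW(K): in F→J K J, K is followed by J with FIRST {then, true}; in J→then K true true, K is followed by true true with FIRST {true}. Thus FOLLOW(K) = {then, true}.
FOLLOW(S): in S→then S then, S is followed by then with FIRST {then}; in K→F S, the suffix after S is empty, so FOLLOW(S) ⊇ FOLLOW(K) = {then, true}. Thus FOLLOW(S) = {$, then, true}.
FOLLOW(F): in S→then F then, F is followed by then with FIRST {then}; in K→F S, F is followed by S with FIRST {λ, then}; in K→F S, the suffix after F is nullable, so FOLLOW(F) ⊇ FOLLOW(K) = {then, true}; in J→F true true then, F is followed by true true then with FIRST {true}; in J→G G then F, the suffix after F is empty, so FOLLOW(F) ⊇ FOLLOW(J) = {then, true}. Thus FOLLOW(F) = {then, true}.
FOLLOW(J): in G→J then then true, J is followed by then then true with FIRST {then}; in F→J K J (occurrence 1), J is followed by K J with FIRST {then, true}; in F→J K J (occurrence 2), the suffix after J is empty, so FOLLOW(J) ⊇ FOLLOW(F) = {then, true}. Thus FOLLOW(J) = {then, true}.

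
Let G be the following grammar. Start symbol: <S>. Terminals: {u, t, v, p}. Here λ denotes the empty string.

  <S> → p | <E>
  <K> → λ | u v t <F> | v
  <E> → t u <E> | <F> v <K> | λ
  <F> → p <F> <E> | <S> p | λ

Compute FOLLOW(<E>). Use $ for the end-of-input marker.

{$, p, t, v}

FIRST(<K>) = {λ, u, v}
FIRST(<S>) = {λ, p, t, v}  (via <E>)
FIRST(<F>) = {λ, p, t, v}  (via <S> p)
FIRST(<E>) = {λ, p, t, v}  (via <F> v <K>)
FOLLOW(<S>) includes $ since <S> is the start symbol.
FOLLOW(<S>): in <F>→<S> p, <S> is followed by p with FIRST {p}. Thus FOLLOW(<S>) = {$, p}.
FOLLOW(<K>): in <E>→<F> v <K>, the suffix after <K> is empty, so FOLLOW(<K>) ⊇ FOLLOW(<E>) = {$, p, t, v}. Thus FOLLOW(<K>) = {$, p, t, v}.
FOLLOW(<F>): in <K>→u v t <F>, the suffix after <F> is empty, so FOLLOW(<F>) ⊇ FOLLOW(<K>) = {$, p, t, v}; in <E>→<F> v <K>, <F> is followed by v <K> with FIRST {v}; in <F>→p <F> <E>, <F> is followed by <E> with FIRST {λ, p, t, v}; in <F>→p <F> <E>, the suffix after <F> is nullable (adds nothing new). Thus FOLLOW(<F>) = {$, p, t, v}.
FOLLOW(<E>): in <S>→<E>, the suffix after <E> is empty, so FOLLOW(<E>) ⊇ FOLLOW(<S>) = {$, p}; in <E>→t u <E>, the suffix after <E> is empty (adds nothing new); in <F>→p <F> <E>, the suffix after <E> is empty, so FOLLOW(<E>) ⊇ FOLLOW(<F>) = {$, p, t, v}. Thus FOLLOW(<E>) = {$, p, t, v}.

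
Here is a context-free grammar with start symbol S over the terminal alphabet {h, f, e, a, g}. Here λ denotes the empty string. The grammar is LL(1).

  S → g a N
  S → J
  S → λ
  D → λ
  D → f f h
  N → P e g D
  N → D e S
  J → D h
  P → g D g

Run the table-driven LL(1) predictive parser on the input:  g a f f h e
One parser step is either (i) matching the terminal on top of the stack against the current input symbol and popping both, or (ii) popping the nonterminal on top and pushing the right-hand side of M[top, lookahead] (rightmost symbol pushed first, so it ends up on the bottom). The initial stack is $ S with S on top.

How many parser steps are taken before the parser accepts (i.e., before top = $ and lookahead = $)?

      Stack        Input          Action
   1  $ S          g a f f h e $  expand S → g a N
   2  $ N a g      g a f f h e $  match g
   3  $ N a        a f f h e $    match a
   4  $ N          f f h e $      expand N → D e S
   5  $ S e D      f f h e $      expand D → f f h
   6  $ S e h f f  f f h e $      match f
   7  $ S e h f    f h e $        match f
   8  $ S e h      h e $          match h
   9  $ S e        e $            match e
  10  $ S          $              expand S → λ
Accept reached after 10 steps.

10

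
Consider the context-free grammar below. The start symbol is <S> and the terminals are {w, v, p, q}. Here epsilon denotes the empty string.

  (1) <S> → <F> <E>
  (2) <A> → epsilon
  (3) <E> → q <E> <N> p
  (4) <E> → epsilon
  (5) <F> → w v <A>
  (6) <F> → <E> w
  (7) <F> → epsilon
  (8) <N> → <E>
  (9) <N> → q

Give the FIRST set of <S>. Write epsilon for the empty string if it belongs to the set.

FIRST(<A>) = {epsilon}
FIRST(<E>) = {epsilon, q}
FIRST(<F>) = {epsilon, q, w}  (via <E> w)
FIRST(<N>) = {epsilon, q}  (via <E>)
FIRST(<S>) = {epsilon, q, w}  (via <F> <E>)

{epsilon, q, w}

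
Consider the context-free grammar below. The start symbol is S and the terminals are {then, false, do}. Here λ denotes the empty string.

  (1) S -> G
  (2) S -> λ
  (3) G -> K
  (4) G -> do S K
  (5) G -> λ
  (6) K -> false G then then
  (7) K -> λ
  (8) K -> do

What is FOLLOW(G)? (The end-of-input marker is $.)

{$, do, false, then}

FIRST(K): from K->false G then then we get {false}; from K->λ we get {λ}; from K->do we get {do}. So FIRST(K) = {λ, do, false}.
FIRST(G): from G->K we get {λ, do, false}; from G->do S K we get {do}; from G->λ we get {λ}. So FIRST(G) = {λ, do, false}.
FIRST(S): from S->G we get {λ, do, false}; from S->λ we get {λ}. So FIRST(S) = {λ, do, false}.
FOLLOW(S) includes $ since S is the start symbol.
FOLLOW(S): in G->do S K, S is followed by K with FIRST {λ, do, false}; in G->do S K, the suffix after S is nullable, so FOLLOW(S) ⊇ FOLLOW(G) = {$, do, false, then}. Thus FOLLOW(S) = {$, do, false, then}.
FOLLOW(G): in S->G, the suffix after G is empty, so FOLLOW(G) ⊇ FOLLOW(S) = {$, do, false, then}; in K->false G then then, G is followed by then then with FIRST {then}. Thus FOLLOW(G) = {$, do, false, then}.
FOLLOW(K): in G->K, the suffix after K is empty, so FOLLOW(K) ⊇ FOLLOW(G) = {$, do, false, then}; in G->do S K, the suffix after K is empty, so FOLLOW(K) ⊇ FOLLOW(G) = {$, do, false, then}. Thus FOLLOW(K) = {$, do, false, then}.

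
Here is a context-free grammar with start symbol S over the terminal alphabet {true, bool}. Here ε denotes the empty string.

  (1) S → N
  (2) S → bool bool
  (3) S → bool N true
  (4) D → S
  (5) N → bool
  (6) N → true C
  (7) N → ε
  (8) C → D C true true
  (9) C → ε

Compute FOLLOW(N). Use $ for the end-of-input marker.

{$, bool, true}

FIRST(N) = {ε, bool, true}
FIRST(S) = {ε, bool, true}  (via N)
FIRST(D) = {ε, bool, true}  (via S)
FIRST(C) = {ε, bool, true}  (via D C true true)
FOLLOW(S) includes $ since S is the start symbol.
FOLLOW(D): in C→D C true true, D is followed by C true true with FIRST {bool, true}. Thus FOLLOW(D) = {bool, true}.
FOLLOW(S): in D→S, the suffix after S is empty, so FOLLOW(S) ⊇ FOLLOW(D) = {bool, true}. Thus FOLLOW(S) = {$, bool, true}.
FOLLOW(N): in S→N, the suffix after N is empty, so FOLLOW(N) ⊇ FOLLOW(S) = {$, bool, true}; in S→bool N true, N is followed by true with FIRST {true}. Thus FOLLOW(N) = {$, bool, true}.
FOLLOW(C): in N→true C, the suffix after C is empty, so FOLLOW(C) ⊇ FOLLOW(N) = {$, bool, true}; in C→D C true true, C is followed by true true with FIRST {true}. Thus FOLLOW(C) = {$, bool, true}.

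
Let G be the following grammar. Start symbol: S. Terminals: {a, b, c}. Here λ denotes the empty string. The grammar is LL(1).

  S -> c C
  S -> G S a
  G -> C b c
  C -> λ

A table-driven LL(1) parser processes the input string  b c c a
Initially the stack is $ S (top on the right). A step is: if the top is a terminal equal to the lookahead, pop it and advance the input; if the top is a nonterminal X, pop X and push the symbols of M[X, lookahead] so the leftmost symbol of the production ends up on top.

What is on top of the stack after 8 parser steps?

a

step 1: stack=$ S  input=b c c a $  — expand S -> G S a
step 2: stack=$ a S G  input=b c c a $  — expand G -> C b c
step 3: stack=$ a S c b C  input=b c c a $  — expand C -> λ
step 4: stack=$ a S c b  input=b c c a $  — match b
step 5: stack=$ a S c  input=c c a $  — match c
step 6: stack=$ a S  input=c a $  — expand S -> c C
step 7: stack=$ a C c  input=c a $  — match c
step 8: stack=$ a C  input=a $  — expand C -> λ
Stack after step 8: $ a (top = a).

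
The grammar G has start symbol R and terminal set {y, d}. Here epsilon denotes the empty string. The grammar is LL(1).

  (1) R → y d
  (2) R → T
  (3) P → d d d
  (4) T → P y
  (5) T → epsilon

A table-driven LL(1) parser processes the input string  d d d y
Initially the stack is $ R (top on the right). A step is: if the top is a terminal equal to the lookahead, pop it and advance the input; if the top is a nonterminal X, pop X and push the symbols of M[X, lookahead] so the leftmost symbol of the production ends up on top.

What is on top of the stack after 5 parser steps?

d

     Stack      Input      Action
  1  $ R        d d d y $  expand R → T
  2  $ T        d d d y $  expand T → P y
  3  $ y P      d d d y $  expand P → d d d
  4  $ y d d d  d d d y $  match d
  5  $ y d d    d d y $    match d
Stack after step 5: $ y d (top = d).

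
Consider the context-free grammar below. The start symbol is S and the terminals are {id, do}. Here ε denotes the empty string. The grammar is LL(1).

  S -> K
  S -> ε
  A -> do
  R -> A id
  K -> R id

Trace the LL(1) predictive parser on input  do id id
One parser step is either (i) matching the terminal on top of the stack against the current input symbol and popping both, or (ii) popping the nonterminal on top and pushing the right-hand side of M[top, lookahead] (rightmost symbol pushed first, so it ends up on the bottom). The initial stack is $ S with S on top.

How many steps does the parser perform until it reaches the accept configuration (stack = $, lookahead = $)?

step 1: stack=$ S  input=do id id $  — expand S -> K
step 2: stack=$ K  input=do id id $  — expand K -> R id
step 3: stack=$ id R  input=do id id $  — expand R -> A id
step 4: stack=$ id id A  input=do id id $  — expand A -> do
step 5: stack=$ id id do  input=do id id $  — match do
step 6: stack=$ id id  input=id id $  — match id
step 7: stack=$ id  input=id $  — match id
Accept reached after 7 steps.

7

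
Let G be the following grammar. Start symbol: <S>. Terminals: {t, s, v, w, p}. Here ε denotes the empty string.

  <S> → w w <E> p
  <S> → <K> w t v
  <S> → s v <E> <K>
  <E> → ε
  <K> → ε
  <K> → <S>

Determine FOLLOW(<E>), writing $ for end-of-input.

{$, p, s, w}

FIRST(<E>) = {ε}
FIRST(<S>) = {s, w}  (via <K> w t v)
FIRST(<K>) = {ε, s, w}  (via <S>)
FOLLOW(<S>) includes $ since <S> is the start symbol.
FOLLOW(<S>): in <K>→<S>, the suffix after <S> is empty, so FOLLOW(<S>) ⊇ FOLLOW(<K>) = {$, w}. Thus FOLLOW(<S>) = {$, w}.
FOLLOW(<E>): in <S>→w w <E> p, <E> is followed by p with FIRST {p}; in <S>→s v <E> <K>, <E> is followed by <K> with FIRST {ε, s, w}; in <S>→s v <E> <K>, the suffix after <E> is nullable, so FOLLOW(<E>) ⊇ FOLLOW(<S>) = {$, w}. Thus FOLLOW(<E>) = {$, p, s, w}.
FOLLOW(<K>): in <S>→<K> w t v, <K> is followed by w t v with FIRST {w}; in <S>→s v <E> <K>, the suffix after <K> is empty, so FOLLOW(<K>) ⊇ FOLLOW(<S>) = {$, w}. Thus FOLLOW(<K>) = {$, w}.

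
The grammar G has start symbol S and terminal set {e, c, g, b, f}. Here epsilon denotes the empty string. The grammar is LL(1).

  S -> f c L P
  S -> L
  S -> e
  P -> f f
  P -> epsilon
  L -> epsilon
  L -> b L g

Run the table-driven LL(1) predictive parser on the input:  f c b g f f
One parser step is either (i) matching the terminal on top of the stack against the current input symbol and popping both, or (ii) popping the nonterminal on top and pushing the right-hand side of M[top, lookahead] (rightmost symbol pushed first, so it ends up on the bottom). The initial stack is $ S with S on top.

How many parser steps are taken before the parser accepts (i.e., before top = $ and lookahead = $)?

      Stack      Input          Action
   1  $ S        f c b g f f $  expand S -> f c L P
   2  $ P L c f  f c b g f f $  match f
   3  $ P L c    c b g f f $    match c
   4  $ P L      b g f f $      expand L -> b L g
   5  $ P g L b  b g f f $      match b
   6  $ P g L    g f f $        expand L -> epsilon
   7  $ P g      g f f $        match g
   8  $ P        f f $          expand P -> f f
   9  $ f f      f f $          match f
  10  $ f        f $            match f
Accept reached after 10 steps.

10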